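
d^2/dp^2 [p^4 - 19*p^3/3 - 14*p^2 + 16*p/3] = 12*p^2 - 38*p - 28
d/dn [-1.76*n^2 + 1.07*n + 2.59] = 1.07 - 3.52*n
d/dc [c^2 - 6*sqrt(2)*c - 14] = 2*c - 6*sqrt(2)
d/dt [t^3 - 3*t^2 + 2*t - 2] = 3*t^2 - 6*t + 2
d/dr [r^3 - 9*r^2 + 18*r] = 3*r^2 - 18*r + 18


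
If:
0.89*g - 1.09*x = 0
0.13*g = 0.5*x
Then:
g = 0.00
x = 0.00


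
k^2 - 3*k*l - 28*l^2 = (k - 7*l)*(k + 4*l)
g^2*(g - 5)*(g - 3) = g^4 - 8*g^3 + 15*g^2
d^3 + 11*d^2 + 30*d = d*(d + 5)*(d + 6)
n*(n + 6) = n^2 + 6*n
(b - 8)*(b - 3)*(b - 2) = b^3 - 13*b^2 + 46*b - 48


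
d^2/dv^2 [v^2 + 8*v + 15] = 2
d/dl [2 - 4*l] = -4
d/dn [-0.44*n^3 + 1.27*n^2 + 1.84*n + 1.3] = -1.32*n^2 + 2.54*n + 1.84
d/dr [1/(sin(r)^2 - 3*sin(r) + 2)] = (3 - 2*sin(r))*cos(r)/(sin(r)^2 - 3*sin(r) + 2)^2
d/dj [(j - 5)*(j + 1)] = 2*j - 4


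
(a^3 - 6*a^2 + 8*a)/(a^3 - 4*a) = (a - 4)/(a + 2)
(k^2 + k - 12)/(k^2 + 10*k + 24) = (k - 3)/(k + 6)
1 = 1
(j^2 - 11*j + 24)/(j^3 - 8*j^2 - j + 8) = (j - 3)/(j^2 - 1)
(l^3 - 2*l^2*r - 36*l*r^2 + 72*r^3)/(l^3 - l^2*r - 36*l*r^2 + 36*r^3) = (-l + 2*r)/(-l + r)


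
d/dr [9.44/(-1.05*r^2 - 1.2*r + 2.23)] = (19.824*r + 11.328)/(1.05*r^2 + 1.2*r - 2.23)^2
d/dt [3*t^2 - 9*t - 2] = 6*t - 9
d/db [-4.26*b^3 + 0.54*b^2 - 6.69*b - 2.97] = -12.78*b^2 + 1.08*b - 6.69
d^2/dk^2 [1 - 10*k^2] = -20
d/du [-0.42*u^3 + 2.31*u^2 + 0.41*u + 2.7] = -1.26*u^2 + 4.62*u + 0.41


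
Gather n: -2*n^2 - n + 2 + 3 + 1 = -2*n^2 - n + 6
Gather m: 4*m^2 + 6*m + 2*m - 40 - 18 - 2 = 4*m^2 + 8*m - 60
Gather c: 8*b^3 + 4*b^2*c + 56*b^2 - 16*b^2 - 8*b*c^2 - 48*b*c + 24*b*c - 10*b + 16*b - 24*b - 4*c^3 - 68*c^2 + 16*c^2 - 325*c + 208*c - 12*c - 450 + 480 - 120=8*b^3 + 40*b^2 - 18*b - 4*c^3 + c^2*(-8*b - 52) + c*(4*b^2 - 24*b - 129) - 90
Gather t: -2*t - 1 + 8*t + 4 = 6*t + 3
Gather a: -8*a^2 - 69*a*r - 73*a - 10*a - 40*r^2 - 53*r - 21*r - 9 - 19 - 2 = -8*a^2 + a*(-69*r - 83) - 40*r^2 - 74*r - 30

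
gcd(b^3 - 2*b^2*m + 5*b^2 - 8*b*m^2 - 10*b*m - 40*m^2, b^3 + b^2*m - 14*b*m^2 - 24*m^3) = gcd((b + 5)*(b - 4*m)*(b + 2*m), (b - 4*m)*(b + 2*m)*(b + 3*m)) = b^2 - 2*b*m - 8*m^2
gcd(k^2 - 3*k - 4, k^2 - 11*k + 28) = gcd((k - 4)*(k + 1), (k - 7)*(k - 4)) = k - 4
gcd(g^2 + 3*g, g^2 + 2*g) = g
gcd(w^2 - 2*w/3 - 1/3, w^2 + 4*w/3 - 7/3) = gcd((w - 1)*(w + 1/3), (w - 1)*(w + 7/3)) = w - 1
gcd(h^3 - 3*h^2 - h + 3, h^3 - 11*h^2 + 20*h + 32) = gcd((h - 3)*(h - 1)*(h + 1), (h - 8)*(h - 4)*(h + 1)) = h + 1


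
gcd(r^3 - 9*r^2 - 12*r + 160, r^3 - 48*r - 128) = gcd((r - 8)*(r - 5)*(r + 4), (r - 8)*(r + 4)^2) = r^2 - 4*r - 32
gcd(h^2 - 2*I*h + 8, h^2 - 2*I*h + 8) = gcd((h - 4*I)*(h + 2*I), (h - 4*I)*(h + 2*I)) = h^2 - 2*I*h + 8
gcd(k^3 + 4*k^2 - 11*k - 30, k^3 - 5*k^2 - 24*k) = 1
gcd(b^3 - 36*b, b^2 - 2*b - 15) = 1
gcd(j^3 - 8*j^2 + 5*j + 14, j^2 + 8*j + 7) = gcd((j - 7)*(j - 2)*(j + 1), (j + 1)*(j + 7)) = j + 1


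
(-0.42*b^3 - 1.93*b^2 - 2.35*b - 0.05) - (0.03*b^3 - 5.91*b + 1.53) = -0.45*b^3 - 1.93*b^2 + 3.56*b - 1.58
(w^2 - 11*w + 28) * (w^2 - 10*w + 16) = w^4 - 21*w^3 + 154*w^2 - 456*w + 448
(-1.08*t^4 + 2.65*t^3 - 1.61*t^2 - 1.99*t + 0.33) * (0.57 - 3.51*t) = 3.7908*t^5 - 9.9171*t^4 + 7.1616*t^3 + 6.0672*t^2 - 2.2926*t + 0.1881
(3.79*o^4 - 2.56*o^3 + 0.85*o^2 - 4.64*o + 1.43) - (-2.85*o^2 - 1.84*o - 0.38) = 3.79*o^4 - 2.56*o^3 + 3.7*o^2 - 2.8*o + 1.81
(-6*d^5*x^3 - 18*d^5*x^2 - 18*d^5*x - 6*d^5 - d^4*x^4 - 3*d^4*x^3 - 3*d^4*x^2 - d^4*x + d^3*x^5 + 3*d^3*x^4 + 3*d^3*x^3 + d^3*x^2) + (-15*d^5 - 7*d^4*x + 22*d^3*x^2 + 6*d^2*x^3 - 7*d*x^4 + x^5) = -6*d^5*x^3 - 18*d^5*x^2 - 18*d^5*x - 21*d^5 - d^4*x^4 - 3*d^4*x^3 - 3*d^4*x^2 - 8*d^4*x + d^3*x^5 + 3*d^3*x^4 + 3*d^3*x^3 + 23*d^3*x^2 + 6*d^2*x^3 - 7*d*x^4 + x^5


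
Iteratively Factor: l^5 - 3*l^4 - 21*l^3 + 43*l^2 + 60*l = (l - 5)*(l^4 + 2*l^3 - 11*l^2 - 12*l) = (l - 5)*(l - 3)*(l^3 + 5*l^2 + 4*l) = (l - 5)*(l - 3)*(l + 1)*(l^2 + 4*l) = (l - 5)*(l - 3)*(l + 1)*(l + 4)*(l)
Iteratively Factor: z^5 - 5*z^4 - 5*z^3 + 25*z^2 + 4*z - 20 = (z - 1)*(z^4 - 4*z^3 - 9*z^2 + 16*z + 20) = (z - 1)*(z + 1)*(z^3 - 5*z^2 - 4*z + 20) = (z - 1)*(z + 1)*(z + 2)*(z^2 - 7*z + 10) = (z - 5)*(z - 1)*(z + 1)*(z + 2)*(z - 2)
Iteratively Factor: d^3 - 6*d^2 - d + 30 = (d - 3)*(d^2 - 3*d - 10) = (d - 5)*(d - 3)*(d + 2)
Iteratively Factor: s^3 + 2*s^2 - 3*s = (s - 1)*(s^2 + 3*s) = s*(s - 1)*(s + 3)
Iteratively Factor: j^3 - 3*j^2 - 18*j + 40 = (j - 2)*(j^2 - j - 20) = (j - 2)*(j + 4)*(j - 5)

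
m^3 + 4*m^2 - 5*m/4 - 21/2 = (m - 3/2)*(m + 2)*(m + 7/2)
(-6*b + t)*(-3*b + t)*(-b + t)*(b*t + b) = -18*b^4*t - 18*b^4 + 27*b^3*t^2 + 27*b^3*t - 10*b^2*t^3 - 10*b^2*t^2 + b*t^4 + b*t^3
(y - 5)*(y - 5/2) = y^2 - 15*y/2 + 25/2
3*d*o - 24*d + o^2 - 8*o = (3*d + o)*(o - 8)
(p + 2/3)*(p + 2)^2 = p^3 + 14*p^2/3 + 20*p/3 + 8/3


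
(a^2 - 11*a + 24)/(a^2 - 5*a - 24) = (a - 3)/(a + 3)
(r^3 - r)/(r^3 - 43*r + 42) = r*(r + 1)/(r^2 + r - 42)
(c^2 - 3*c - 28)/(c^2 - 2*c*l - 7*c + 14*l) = (c + 4)/(c - 2*l)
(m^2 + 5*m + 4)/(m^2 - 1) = (m + 4)/(m - 1)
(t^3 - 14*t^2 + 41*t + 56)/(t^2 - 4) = (t^3 - 14*t^2 + 41*t + 56)/(t^2 - 4)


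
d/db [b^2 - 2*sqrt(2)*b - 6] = 2*b - 2*sqrt(2)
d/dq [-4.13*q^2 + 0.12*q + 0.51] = 0.12 - 8.26*q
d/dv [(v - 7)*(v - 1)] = 2*v - 8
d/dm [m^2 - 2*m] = 2*m - 2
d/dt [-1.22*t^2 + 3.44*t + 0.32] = 3.44 - 2.44*t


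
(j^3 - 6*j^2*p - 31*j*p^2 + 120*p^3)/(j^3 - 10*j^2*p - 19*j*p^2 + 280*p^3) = (-j + 3*p)/(-j + 7*p)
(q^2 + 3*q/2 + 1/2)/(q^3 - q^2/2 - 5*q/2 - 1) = 1/(q - 2)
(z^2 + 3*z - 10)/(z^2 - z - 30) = (z - 2)/(z - 6)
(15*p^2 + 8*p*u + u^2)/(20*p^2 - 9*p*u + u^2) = (15*p^2 + 8*p*u + u^2)/(20*p^2 - 9*p*u + u^2)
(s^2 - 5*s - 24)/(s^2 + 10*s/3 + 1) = 3*(s - 8)/(3*s + 1)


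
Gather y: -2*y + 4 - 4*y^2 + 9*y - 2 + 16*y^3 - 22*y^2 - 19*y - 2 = 16*y^3 - 26*y^2 - 12*y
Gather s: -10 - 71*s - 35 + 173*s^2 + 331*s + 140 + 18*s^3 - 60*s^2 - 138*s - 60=18*s^3 + 113*s^2 + 122*s + 35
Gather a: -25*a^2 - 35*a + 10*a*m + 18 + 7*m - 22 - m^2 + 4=-25*a^2 + a*(10*m - 35) - m^2 + 7*m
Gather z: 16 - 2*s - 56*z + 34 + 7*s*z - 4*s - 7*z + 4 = -6*s + z*(7*s - 63) + 54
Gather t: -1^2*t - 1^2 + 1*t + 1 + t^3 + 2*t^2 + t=t^3 + 2*t^2 + t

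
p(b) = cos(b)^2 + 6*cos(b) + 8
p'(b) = -2*sin(b)*cos(b) - 6*sin(b)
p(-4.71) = 7.99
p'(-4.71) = -6.00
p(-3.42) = 3.16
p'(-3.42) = -1.12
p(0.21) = 14.82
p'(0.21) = -1.66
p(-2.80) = 3.23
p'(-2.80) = 1.38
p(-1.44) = 8.80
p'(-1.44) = 6.21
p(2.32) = 4.38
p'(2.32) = -3.40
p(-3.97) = 4.40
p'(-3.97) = -3.42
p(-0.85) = 12.40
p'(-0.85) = 5.50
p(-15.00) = 4.02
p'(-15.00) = 2.91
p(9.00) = 3.36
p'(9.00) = -1.72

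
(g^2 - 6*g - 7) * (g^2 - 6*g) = g^4 - 12*g^3 + 29*g^2 + 42*g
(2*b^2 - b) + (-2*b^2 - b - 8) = -2*b - 8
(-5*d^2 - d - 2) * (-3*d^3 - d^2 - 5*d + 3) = 15*d^5 + 8*d^4 + 32*d^3 - 8*d^2 + 7*d - 6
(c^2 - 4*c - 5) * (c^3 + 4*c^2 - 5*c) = c^5 - 26*c^3 + 25*c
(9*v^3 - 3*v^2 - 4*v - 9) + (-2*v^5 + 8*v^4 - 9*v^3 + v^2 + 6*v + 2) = -2*v^5 + 8*v^4 - 2*v^2 + 2*v - 7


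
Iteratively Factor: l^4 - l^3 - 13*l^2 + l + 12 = (l + 1)*(l^3 - 2*l^2 - 11*l + 12) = (l - 1)*(l + 1)*(l^2 - l - 12) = (l - 1)*(l + 1)*(l + 3)*(l - 4)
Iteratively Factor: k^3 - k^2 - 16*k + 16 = (k + 4)*(k^2 - 5*k + 4) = (k - 1)*(k + 4)*(k - 4)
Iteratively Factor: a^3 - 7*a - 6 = (a + 1)*(a^2 - a - 6) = (a + 1)*(a + 2)*(a - 3)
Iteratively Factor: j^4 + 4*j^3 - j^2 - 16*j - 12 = (j + 1)*(j^3 + 3*j^2 - 4*j - 12) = (j + 1)*(j + 2)*(j^2 + j - 6) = (j - 2)*(j + 1)*(j + 2)*(j + 3)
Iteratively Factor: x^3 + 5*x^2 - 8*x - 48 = (x - 3)*(x^2 + 8*x + 16) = (x - 3)*(x + 4)*(x + 4)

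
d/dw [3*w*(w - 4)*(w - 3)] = 9*w^2 - 42*w + 36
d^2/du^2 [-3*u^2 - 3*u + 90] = -6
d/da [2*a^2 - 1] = 4*a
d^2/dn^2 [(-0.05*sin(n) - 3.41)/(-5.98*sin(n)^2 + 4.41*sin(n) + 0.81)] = (-1.78802*sin(n)^5 - 489.090446*sin(n)^4 + 271.906414*sin(n)^3 + 599.448936*sin(n)^2 - 525.965832*sin(n) + 165.313548)/(213.847192*sin(n)^6 - 473.110092*sin(n)^5 + 262.001142*sin(n)^4 + 42.400827*sin(n)^3 - 35.488449*sin(n)^2 - 8.680203*sin(n) - 0.531441)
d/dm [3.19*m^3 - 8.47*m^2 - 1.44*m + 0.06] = 9.57*m^2 - 16.94*m - 1.44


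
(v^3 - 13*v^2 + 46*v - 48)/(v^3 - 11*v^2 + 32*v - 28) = (v^2 - 11*v + 24)/(v^2 - 9*v + 14)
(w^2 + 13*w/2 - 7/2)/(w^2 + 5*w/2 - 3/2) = (w + 7)/(w + 3)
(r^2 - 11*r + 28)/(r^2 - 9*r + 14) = (r - 4)/(r - 2)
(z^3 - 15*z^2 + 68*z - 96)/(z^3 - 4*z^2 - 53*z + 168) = (z - 4)/(z + 7)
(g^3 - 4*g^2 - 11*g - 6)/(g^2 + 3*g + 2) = (g^2 - 5*g - 6)/(g + 2)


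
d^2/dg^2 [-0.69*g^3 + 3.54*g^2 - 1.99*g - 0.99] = 7.08 - 4.14*g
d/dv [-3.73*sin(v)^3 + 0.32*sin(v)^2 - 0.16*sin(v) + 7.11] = (-11.19*sin(v)^2 + 0.64*sin(v) - 0.16)*cos(v)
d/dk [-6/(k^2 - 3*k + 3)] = 6*(2*k - 3)/(k^2 - 3*k + 3)^2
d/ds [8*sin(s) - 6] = 8*cos(s)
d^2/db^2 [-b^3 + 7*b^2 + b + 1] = 14 - 6*b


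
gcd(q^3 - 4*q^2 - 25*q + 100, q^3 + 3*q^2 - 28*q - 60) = q - 5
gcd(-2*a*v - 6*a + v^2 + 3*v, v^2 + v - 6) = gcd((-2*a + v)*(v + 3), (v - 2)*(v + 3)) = v + 3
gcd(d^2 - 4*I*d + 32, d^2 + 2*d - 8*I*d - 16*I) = d - 8*I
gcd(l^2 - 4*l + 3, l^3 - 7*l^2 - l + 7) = l - 1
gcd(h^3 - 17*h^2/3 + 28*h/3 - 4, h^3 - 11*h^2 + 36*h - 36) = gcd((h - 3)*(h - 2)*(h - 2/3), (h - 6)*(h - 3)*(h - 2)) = h^2 - 5*h + 6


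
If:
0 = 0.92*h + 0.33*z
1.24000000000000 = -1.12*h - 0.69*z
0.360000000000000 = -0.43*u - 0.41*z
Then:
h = 1.54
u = 3.26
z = -4.30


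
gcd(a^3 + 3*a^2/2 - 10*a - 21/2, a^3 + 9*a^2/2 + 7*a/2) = a^2 + 9*a/2 + 7/2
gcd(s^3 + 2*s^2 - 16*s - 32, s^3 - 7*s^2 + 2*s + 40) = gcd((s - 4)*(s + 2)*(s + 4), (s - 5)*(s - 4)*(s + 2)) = s^2 - 2*s - 8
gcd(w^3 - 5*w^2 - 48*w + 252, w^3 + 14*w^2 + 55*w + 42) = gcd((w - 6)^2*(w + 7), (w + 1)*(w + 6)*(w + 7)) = w + 7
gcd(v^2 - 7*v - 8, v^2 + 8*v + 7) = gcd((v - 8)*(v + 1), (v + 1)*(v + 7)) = v + 1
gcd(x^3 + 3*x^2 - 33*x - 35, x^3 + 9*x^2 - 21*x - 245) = x^2 + 2*x - 35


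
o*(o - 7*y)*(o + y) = o^3 - 6*o^2*y - 7*o*y^2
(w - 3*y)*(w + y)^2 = w^3 - w^2*y - 5*w*y^2 - 3*y^3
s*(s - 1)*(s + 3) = s^3 + 2*s^2 - 3*s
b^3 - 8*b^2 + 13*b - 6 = (b - 6)*(b - 1)^2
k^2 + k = k*(k + 1)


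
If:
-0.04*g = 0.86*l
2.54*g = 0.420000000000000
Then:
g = 0.17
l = -0.01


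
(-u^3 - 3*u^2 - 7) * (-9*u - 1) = 9*u^4 + 28*u^3 + 3*u^2 + 63*u + 7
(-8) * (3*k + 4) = -24*k - 32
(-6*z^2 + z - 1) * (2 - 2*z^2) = 12*z^4 - 2*z^3 - 10*z^2 + 2*z - 2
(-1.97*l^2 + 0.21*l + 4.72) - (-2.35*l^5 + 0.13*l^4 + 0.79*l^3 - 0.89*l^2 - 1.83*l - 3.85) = 2.35*l^5 - 0.13*l^4 - 0.79*l^3 - 1.08*l^2 + 2.04*l + 8.57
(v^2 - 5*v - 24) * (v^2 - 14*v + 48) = v^4 - 19*v^3 + 94*v^2 + 96*v - 1152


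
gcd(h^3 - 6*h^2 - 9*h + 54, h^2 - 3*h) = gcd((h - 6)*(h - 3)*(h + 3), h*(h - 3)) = h - 3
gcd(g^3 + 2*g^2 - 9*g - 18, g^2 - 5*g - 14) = g + 2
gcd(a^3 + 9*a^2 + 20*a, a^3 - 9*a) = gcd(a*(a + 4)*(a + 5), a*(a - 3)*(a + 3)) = a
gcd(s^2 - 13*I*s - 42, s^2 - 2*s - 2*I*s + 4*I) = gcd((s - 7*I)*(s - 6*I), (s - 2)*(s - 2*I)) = 1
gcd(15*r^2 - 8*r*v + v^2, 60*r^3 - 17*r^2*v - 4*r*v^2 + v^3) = 15*r^2 - 8*r*v + v^2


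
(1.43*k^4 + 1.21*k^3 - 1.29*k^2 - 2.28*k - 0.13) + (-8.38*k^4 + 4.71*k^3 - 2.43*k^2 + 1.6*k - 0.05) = -6.95*k^4 + 5.92*k^3 - 3.72*k^2 - 0.68*k - 0.18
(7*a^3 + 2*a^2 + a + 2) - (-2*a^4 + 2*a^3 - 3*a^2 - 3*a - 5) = 2*a^4 + 5*a^3 + 5*a^2 + 4*a + 7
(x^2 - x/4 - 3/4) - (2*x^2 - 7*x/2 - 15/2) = -x^2 + 13*x/4 + 27/4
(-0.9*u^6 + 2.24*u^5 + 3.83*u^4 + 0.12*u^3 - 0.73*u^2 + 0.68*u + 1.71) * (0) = 0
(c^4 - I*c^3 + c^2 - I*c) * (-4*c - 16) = -4*c^5 - 16*c^4 + 4*I*c^4 - 4*c^3 + 16*I*c^3 - 16*c^2 + 4*I*c^2 + 16*I*c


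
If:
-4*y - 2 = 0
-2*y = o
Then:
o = 1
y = -1/2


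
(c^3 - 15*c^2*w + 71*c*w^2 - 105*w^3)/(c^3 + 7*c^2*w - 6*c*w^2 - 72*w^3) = (c^2 - 12*c*w + 35*w^2)/(c^2 + 10*c*w + 24*w^2)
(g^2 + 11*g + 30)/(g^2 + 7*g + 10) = (g + 6)/(g + 2)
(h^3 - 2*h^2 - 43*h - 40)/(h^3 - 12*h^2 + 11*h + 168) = (h^2 + 6*h + 5)/(h^2 - 4*h - 21)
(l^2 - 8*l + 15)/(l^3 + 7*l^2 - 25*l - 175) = (l - 3)/(l^2 + 12*l + 35)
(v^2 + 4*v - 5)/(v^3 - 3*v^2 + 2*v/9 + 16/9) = 9*(v + 5)/(9*v^2 - 18*v - 16)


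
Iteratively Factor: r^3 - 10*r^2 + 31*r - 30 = (r - 3)*(r^2 - 7*r + 10) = (r - 5)*(r - 3)*(r - 2)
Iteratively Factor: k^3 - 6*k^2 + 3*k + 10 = (k - 5)*(k^2 - k - 2) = (k - 5)*(k + 1)*(k - 2)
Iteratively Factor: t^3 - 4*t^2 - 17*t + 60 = (t - 3)*(t^2 - t - 20) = (t - 5)*(t - 3)*(t + 4)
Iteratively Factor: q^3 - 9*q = (q + 3)*(q^2 - 3*q) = (q - 3)*(q + 3)*(q)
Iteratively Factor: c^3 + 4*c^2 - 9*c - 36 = (c - 3)*(c^2 + 7*c + 12) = (c - 3)*(c + 3)*(c + 4)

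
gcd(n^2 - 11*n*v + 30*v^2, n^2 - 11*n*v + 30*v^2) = n^2 - 11*n*v + 30*v^2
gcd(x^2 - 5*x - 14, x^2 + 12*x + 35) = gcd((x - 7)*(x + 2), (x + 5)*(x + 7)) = 1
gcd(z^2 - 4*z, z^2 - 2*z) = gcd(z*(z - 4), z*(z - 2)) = z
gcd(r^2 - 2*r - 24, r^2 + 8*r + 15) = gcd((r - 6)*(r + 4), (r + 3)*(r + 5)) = 1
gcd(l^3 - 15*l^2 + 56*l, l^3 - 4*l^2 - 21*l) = l^2 - 7*l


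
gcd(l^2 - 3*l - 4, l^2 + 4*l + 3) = l + 1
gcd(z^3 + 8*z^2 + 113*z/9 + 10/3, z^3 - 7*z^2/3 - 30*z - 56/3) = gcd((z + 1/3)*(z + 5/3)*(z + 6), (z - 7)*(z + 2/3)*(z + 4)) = 1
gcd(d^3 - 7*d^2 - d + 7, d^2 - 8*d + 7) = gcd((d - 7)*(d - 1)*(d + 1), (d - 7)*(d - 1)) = d^2 - 8*d + 7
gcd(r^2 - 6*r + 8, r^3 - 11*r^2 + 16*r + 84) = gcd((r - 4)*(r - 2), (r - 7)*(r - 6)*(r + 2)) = 1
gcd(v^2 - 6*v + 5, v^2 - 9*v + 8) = v - 1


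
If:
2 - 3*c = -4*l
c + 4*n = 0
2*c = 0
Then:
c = 0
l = -1/2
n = 0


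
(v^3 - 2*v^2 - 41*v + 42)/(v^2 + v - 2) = (v^2 - v - 42)/(v + 2)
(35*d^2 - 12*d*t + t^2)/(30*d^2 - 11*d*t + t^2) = (-7*d + t)/(-6*d + t)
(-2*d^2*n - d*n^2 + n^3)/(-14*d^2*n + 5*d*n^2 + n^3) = (d + n)/(7*d + n)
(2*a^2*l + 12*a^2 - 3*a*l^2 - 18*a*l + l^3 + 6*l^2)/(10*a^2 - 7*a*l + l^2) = (a*l + 6*a - l^2 - 6*l)/(5*a - l)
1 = 1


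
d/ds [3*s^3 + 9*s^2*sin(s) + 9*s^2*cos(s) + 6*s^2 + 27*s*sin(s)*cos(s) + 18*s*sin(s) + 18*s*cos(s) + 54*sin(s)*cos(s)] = 9*sqrt(2)*s^2*cos(s + pi/4) + 9*s^2 + 36*s*cos(s) + 27*s*cos(2*s) + 12*s + 27*sin(2*s)/2 + 18*sqrt(2)*sin(s + pi/4) + 54*cos(2*s)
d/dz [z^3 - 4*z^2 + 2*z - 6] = 3*z^2 - 8*z + 2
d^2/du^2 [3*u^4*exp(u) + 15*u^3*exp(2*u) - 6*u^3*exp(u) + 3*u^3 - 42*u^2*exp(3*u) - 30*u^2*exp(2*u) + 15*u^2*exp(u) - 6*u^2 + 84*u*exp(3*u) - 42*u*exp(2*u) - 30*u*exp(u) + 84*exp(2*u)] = 3*u^4*exp(u) + 60*u^3*exp(2*u) + 18*u^3*exp(u) - 378*u^2*exp(3*u) + 60*u^2*exp(2*u) + 15*u^2*exp(u) + 252*u*exp(3*u) - 318*u*exp(2*u) - 6*u*exp(u) + 18*u + 420*exp(3*u) + 108*exp(2*u) - 30*exp(u) - 12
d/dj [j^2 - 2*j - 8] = 2*j - 2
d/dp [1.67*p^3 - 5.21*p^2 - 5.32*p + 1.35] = 5.01*p^2 - 10.42*p - 5.32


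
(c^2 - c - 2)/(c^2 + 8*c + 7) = (c - 2)/(c + 7)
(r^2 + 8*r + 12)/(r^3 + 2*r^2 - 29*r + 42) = (r^2 + 8*r + 12)/(r^3 + 2*r^2 - 29*r + 42)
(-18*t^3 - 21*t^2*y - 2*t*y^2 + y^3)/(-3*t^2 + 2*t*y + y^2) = (-6*t^2 - 5*t*y + y^2)/(-t + y)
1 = 1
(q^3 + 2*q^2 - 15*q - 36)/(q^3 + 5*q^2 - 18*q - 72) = (q + 3)/(q + 6)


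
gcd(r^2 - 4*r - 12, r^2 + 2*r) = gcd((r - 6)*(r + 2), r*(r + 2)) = r + 2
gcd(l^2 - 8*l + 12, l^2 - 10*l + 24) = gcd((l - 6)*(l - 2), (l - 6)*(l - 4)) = l - 6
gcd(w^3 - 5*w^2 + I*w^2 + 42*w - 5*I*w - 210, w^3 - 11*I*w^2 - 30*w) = w - 6*I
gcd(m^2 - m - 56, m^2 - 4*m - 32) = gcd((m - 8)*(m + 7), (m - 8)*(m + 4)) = m - 8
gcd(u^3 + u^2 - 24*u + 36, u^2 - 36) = u + 6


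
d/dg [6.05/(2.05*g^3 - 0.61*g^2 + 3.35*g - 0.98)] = (-37.2075*g^2 + 7.381*g - 20.2675)/(2.05*g^3 - 0.61*g^2 + 3.35*g - 0.98)^2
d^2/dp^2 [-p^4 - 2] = -12*p^2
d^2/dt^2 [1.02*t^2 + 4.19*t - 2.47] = 2.04000000000000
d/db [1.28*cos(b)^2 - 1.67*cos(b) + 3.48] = (1.67 - 2.56*cos(b))*sin(b)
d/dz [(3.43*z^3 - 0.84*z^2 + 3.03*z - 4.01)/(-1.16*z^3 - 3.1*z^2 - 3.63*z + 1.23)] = (-1.77635683940025e-15*z^5 - 11.6074*z^4 - 17.8722*z^3 + 11.1441*z^2 - 26.9284*z - 10.8294)/(1.3456*z^6 + 7.192*z^5 + 18.0316*z^4 + 19.6524*z^3 + 5.5509*z^2 - 8.9298*z + 1.5129)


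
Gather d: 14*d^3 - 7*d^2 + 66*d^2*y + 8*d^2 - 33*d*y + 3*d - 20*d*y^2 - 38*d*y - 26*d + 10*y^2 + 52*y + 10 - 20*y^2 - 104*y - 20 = 14*d^3 + d^2*(66*y + 1) + d*(-20*y^2 - 71*y - 23) - 10*y^2 - 52*y - 10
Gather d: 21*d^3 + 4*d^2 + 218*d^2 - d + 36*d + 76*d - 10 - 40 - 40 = 21*d^3 + 222*d^2 + 111*d - 90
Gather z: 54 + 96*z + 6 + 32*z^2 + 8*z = 32*z^2 + 104*z + 60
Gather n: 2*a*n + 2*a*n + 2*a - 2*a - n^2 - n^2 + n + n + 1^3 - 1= -2*n^2 + n*(4*a + 2)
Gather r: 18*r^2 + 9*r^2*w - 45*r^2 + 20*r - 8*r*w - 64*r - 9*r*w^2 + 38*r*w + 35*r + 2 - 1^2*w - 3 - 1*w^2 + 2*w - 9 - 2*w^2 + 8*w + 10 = r^2*(9*w - 27) + r*(-9*w^2 + 30*w - 9) - 3*w^2 + 9*w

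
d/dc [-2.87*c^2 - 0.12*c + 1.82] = -5.74*c - 0.12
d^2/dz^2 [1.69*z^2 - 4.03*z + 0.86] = 3.38000000000000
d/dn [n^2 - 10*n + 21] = 2*n - 10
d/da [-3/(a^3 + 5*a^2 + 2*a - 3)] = 3*(3*a^2 + 10*a + 2)/(a^3 + 5*a^2 + 2*a - 3)^2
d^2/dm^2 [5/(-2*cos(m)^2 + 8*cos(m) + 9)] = 20*(-4*sin(m)^4 + 36*sin(m)^2 + 3*cos(m) + 3*cos(3*m) + 9)/(2*sin(m)^2 + 8*cos(m) + 7)^3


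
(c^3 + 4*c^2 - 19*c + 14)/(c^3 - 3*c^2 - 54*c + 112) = (c - 1)/(c - 8)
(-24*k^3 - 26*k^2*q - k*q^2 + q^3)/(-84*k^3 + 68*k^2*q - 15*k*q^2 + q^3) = (4*k^2 + 5*k*q + q^2)/(14*k^2 - 9*k*q + q^2)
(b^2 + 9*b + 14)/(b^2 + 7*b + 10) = (b + 7)/(b + 5)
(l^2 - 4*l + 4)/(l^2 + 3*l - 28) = (l^2 - 4*l + 4)/(l^2 + 3*l - 28)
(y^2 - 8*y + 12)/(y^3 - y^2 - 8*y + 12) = (y - 6)/(y^2 + y - 6)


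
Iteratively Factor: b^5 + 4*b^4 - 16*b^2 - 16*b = (b - 2)*(b^4 + 6*b^3 + 12*b^2 + 8*b) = (b - 2)*(b + 2)*(b^3 + 4*b^2 + 4*b) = (b - 2)*(b + 2)^2*(b^2 + 2*b) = b*(b - 2)*(b + 2)^2*(b + 2)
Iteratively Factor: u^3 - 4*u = (u)*(u^2 - 4) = u*(u - 2)*(u + 2)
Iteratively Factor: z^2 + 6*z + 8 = (z + 4)*(z + 2)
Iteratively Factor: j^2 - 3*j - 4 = (j - 4)*(j + 1)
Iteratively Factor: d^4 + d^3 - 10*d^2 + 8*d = (d - 1)*(d^3 + 2*d^2 - 8*d) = (d - 2)*(d - 1)*(d^2 + 4*d) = d*(d - 2)*(d - 1)*(d + 4)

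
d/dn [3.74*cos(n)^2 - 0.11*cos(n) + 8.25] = (0.11 - 7.48*cos(n))*sin(n)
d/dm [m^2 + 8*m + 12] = 2*m + 8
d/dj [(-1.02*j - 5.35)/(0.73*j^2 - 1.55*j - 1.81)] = (0.7446*j^2 + 7.811*j - 6.4463)/(0.5329*j^4 - 2.263*j^3 - 0.2401*j^2 + 5.611*j + 3.2761)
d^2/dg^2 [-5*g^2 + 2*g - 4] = -10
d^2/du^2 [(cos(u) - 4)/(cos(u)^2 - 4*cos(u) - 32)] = (9*sin(u)^4*cos(u) - 12*sin(u)^4 + 704*sin(u)^2 + 1426*cos(u) + 123*cos(3*u)/2 - cos(5*u)/2 - 52)/(sin(u)^2 + 4*cos(u) + 31)^3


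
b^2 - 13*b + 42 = (b - 7)*(b - 6)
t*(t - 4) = t^2 - 4*t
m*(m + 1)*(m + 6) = m^3 + 7*m^2 + 6*m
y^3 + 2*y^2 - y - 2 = (y - 1)*(y + 1)*(y + 2)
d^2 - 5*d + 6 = (d - 3)*(d - 2)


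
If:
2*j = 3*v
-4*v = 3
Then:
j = -9/8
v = -3/4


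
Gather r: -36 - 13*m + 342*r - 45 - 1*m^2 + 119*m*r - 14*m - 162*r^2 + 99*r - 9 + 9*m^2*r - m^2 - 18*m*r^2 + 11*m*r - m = -2*m^2 - 28*m + r^2*(-18*m - 162) + r*(9*m^2 + 130*m + 441) - 90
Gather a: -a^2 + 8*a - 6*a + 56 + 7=-a^2 + 2*a + 63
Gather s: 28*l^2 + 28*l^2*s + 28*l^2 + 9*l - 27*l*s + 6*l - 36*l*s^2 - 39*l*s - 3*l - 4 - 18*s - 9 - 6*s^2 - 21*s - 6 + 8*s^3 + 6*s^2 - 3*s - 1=56*l^2 - 36*l*s^2 + 12*l + 8*s^3 + s*(28*l^2 - 66*l - 42) - 20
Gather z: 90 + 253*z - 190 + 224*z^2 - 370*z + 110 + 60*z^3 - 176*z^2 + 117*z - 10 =60*z^3 + 48*z^2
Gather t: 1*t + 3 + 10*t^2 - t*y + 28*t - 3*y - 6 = 10*t^2 + t*(29 - y) - 3*y - 3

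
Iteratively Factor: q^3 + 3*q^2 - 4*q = (q + 4)*(q^2 - q) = q*(q + 4)*(q - 1)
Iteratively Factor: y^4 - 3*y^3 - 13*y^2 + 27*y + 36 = (y - 3)*(y^3 - 13*y - 12) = (y - 4)*(y - 3)*(y^2 + 4*y + 3) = (y - 4)*(y - 3)*(y + 1)*(y + 3)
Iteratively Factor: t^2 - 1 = (t - 1)*(t + 1)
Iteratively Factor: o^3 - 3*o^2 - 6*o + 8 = (o + 2)*(o^2 - 5*o + 4) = (o - 1)*(o + 2)*(o - 4)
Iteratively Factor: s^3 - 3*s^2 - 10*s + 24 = (s - 4)*(s^2 + s - 6) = (s - 4)*(s + 3)*(s - 2)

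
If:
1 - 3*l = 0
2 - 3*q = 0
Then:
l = 1/3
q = 2/3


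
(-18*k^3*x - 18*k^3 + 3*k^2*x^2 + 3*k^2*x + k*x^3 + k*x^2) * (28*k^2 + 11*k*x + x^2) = -504*k^5*x - 504*k^5 - 114*k^4*x^2 - 114*k^4*x + 43*k^3*x^3 + 43*k^3*x^2 + 14*k^2*x^4 + 14*k^2*x^3 + k*x^5 + k*x^4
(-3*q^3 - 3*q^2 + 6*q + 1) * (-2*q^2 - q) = 6*q^5 + 9*q^4 - 9*q^3 - 8*q^2 - q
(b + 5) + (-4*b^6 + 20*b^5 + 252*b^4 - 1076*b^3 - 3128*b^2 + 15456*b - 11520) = -4*b^6 + 20*b^5 + 252*b^4 - 1076*b^3 - 3128*b^2 + 15457*b - 11515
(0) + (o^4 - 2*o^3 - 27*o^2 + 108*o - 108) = o^4 - 2*o^3 - 27*o^2 + 108*o - 108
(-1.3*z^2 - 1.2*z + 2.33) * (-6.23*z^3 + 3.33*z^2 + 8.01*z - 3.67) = 8.099*z^5 + 3.147*z^4 - 28.9249*z^3 + 2.9179*z^2 + 23.0673*z - 8.5511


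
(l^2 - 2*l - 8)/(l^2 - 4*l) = (l + 2)/l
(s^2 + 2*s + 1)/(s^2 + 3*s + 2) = (s + 1)/(s + 2)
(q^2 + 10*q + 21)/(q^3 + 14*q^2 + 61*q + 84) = 1/(q + 4)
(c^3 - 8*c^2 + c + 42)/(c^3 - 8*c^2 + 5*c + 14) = (c^2 - c - 6)/(c^2 - c - 2)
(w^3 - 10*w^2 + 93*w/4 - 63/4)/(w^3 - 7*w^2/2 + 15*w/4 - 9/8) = 2*(w - 7)/(2*w - 1)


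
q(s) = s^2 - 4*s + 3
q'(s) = 2*s - 4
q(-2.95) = 23.50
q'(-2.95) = -9.90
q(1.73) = -0.93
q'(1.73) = -0.54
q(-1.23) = 9.43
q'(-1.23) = -6.46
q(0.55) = 1.10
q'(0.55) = -2.90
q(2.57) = -0.68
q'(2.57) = 1.14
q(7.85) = 33.22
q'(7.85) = 11.70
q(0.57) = 1.04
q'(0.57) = -2.86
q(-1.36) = 10.29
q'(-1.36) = -6.72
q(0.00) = 3.00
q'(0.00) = -4.00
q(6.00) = 15.00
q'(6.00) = 8.00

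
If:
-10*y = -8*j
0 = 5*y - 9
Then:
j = 9/4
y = 9/5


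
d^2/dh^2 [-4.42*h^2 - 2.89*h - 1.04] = -8.84000000000000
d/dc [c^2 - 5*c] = 2*c - 5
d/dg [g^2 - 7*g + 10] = 2*g - 7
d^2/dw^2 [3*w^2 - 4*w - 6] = 6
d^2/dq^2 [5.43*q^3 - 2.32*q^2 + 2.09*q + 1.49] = 32.58*q - 4.64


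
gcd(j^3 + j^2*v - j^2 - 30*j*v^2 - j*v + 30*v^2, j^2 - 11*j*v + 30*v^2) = -j + 5*v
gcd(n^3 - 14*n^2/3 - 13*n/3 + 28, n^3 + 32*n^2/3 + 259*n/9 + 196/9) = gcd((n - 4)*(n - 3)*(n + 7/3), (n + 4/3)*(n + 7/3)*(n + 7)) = n + 7/3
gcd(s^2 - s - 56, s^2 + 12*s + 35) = s + 7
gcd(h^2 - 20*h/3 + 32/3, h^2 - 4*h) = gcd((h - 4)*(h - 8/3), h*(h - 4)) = h - 4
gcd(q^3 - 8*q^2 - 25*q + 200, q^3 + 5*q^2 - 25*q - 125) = q^2 - 25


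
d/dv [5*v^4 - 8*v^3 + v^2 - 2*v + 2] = 20*v^3 - 24*v^2 + 2*v - 2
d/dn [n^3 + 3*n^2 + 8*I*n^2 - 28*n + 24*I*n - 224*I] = 3*n^2 + n*(6 + 16*I) - 28 + 24*I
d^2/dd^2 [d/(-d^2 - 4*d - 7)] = 2*(-4*d*(d + 2)^2 + (3*d + 4)*(d^2 + 4*d + 7))/(d^2 + 4*d + 7)^3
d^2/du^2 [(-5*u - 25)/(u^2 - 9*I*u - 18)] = 10*((u + 5)*(2*u - 9*I)^2 + (3*u + 5 - 9*I)*(-u^2 + 9*I*u + 18))/(-u^2 + 9*I*u + 18)^3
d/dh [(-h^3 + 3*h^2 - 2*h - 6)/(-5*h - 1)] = 2*(5*h^3 - 6*h^2 - 3*h - 14)/(25*h^2 + 10*h + 1)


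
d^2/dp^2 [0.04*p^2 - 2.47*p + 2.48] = 0.0800000000000000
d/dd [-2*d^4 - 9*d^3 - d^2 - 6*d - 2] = -8*d^3 - 27*d^2 - 2*d - 6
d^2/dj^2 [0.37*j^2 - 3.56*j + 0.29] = 0.740000000000000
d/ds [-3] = 0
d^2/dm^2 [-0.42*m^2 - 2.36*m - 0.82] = -0.840000000000000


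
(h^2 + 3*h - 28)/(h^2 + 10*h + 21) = (h - 4)/(h + 3)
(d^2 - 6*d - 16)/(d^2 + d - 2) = (d - 8)/(d - 1)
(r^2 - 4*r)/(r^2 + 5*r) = (r - 4)/(r + 5)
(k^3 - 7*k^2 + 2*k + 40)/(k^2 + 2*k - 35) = (k^2 - 2*k - 8)/(k + 7)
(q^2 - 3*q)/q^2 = (q - 3)/q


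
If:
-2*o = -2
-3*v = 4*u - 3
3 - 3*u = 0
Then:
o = 1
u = 1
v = -1/3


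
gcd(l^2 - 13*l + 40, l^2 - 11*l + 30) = l - 5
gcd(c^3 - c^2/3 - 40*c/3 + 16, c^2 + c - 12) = c^2 + c - 12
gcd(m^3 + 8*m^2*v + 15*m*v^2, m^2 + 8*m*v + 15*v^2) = m^2 + 8*m*v + 15*v^2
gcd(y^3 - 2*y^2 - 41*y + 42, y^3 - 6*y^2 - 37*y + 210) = y^2 - y - 42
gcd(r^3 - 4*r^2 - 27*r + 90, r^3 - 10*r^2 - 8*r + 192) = r - 6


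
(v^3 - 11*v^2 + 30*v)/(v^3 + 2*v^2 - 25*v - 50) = v*(v - 6)/(v^2 + 7*v + 10)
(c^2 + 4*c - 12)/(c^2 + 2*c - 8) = (c + 6)/(c + 4)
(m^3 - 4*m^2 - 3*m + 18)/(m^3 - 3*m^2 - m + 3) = (m^2 - m - 6)/(m^2 - 1)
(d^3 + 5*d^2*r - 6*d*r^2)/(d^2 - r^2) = d*(d + 6*r)/(d + r)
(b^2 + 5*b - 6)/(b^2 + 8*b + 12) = (b - 1)/(b + 2)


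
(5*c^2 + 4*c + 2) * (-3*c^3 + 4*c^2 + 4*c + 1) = -15*c^5 + 8*c^4 + 30*c^3 + 29*c^2 + 12*c + 2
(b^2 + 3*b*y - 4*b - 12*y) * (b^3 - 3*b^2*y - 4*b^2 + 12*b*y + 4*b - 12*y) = b^5 - 8*b^4 - 9*b^3*y^2 + 20*b^3 + 72*b^2*y^2 - 16*b^2 - 180*b*y^2 + 144*y^2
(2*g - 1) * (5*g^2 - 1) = 10*g^3 - 5*g^2 - 2*g + 1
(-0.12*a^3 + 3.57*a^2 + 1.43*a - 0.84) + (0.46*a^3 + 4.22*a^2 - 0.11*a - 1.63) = 0.34*a^3 + 7.79*a^2 + 1.32*a - 2.47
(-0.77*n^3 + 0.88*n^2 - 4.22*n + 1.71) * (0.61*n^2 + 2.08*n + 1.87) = -0.4697*n^5 - 1.0648*n^4 - 2.1837*n^3 - 6.0889*n^2 - 4.3346*n + 3.1977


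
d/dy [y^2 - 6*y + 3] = 2*y - 6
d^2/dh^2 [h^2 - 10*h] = 2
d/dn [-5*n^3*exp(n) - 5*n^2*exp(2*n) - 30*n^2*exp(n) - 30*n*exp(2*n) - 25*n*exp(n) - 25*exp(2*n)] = 5*(-n^3 - 2*n^2*exp(n) - 9*n^2 - 14*n*exp(n) - 17*n - 16*exp(n) - 5)*exp(n)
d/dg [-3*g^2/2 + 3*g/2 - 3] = 3/2 - 3*g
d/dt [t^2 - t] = 2*t - 1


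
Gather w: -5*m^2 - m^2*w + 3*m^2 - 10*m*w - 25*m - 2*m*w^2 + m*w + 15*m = -2*m^2 - 2*m*w^2 - 10*m + w*(-m^2 - 9*m)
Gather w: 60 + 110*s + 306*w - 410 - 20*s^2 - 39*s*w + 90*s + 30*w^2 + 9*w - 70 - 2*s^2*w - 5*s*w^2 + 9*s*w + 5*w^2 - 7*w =-20*s^2 + 200*s + w^2*(35 - 5*s) + w*(-2*s^2 - 30*s + 308) - 420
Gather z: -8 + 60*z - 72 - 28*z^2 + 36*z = -28*z^2 + 96*z - 80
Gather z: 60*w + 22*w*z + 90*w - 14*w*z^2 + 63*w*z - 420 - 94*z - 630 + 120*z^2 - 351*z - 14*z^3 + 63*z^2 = 150*w - 14*z^3 + z^2*(183 - 14*w) + z*(85*w - 445) - 1050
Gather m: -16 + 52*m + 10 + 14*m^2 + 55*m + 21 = 14*m^2 + 107*m + 15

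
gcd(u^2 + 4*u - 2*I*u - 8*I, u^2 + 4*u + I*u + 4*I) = u + 4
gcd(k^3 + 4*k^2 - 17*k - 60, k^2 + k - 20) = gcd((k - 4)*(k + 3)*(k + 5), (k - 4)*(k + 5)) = k^2 + k - 20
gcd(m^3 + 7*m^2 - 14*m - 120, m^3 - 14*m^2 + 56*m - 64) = m - 4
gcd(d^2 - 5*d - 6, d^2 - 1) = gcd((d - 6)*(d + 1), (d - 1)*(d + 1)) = d + 1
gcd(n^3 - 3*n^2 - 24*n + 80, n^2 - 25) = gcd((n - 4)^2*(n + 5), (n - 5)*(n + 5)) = n + 5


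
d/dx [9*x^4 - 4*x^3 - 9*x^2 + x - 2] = 36*x^3 - 12*x^2 - 18*x + 1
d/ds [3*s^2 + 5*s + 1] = 6*s + 5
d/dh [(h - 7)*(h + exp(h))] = h + (h - 7)*(exp(h) + 1) + exp(h)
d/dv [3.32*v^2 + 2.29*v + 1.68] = 6.64*v + 2.29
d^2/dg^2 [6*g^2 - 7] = 12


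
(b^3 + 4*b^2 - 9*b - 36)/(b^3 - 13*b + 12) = (b + 3)/(b - 1)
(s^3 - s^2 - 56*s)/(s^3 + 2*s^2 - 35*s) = (s - 8)/(s - 5)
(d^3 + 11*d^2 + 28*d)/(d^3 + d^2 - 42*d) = (d + 4)/(d - 6)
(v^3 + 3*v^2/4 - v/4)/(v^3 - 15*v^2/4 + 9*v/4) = (4*v^2 + 3*v - 1)/(4*v^2 - 15*v + 9)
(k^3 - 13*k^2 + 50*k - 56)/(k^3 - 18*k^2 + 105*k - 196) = (k - 2)/(k - 7)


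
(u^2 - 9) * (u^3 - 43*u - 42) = u^5 - 52*u^3 - 42*u^2 + 387*u + 378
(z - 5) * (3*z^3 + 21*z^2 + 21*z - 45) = 3*z^4 + 6*z^3 - 84*z^2 - 150*z + 225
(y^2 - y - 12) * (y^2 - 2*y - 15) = y^4 - 3*y^3 - 25*y^2 + 39*y + 180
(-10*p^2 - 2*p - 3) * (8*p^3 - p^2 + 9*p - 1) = -80*p^5 - 6*p^4 - 112*p^3 - 5*p^2 - 25*p + 3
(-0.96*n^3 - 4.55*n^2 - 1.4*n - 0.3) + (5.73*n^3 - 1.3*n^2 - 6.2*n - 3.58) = 4.77*n^3 - 5.85*n^2 - 7.6*n - 3.88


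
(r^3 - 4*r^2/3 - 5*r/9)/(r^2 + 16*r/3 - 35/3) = r*(3*r + 1)/(3*(r + 7))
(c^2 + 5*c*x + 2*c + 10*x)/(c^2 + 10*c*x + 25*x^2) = (c + 2)/(c + 5*x)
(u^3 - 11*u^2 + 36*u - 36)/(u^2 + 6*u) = (u^3 - 11*u^2 + 36*u - 36)/(u*(u + 6))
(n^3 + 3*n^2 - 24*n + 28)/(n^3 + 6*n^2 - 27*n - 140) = (n^2 - 4*n + 4)/(n^2 - n - 20)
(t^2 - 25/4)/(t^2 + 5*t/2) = (t - 5/2)/t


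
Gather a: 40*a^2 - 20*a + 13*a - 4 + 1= 40*a^2 - 7*a - 3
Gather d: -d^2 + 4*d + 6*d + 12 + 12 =-d^2 + 10*d + 24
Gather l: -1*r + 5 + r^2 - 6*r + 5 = r^2 - 7*r + 10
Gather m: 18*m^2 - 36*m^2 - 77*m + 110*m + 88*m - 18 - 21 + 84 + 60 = -18*m^2 + 121*m + 105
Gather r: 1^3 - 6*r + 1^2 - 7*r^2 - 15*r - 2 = -7*r^2 - 21*r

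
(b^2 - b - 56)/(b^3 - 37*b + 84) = (b - 8)/(b^2 - 7*b + 12)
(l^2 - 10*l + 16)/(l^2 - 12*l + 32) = (l - 2)/(l - 4)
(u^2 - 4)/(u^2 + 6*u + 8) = (u - 2)/(u + 4)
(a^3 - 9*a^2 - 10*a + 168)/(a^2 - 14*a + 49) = (a^2 - 2*a - 24)/(a - 7)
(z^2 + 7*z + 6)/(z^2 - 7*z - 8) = (z + 6)/(z - 8)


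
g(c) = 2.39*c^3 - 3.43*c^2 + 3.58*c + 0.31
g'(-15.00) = 1719.73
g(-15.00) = -8891.39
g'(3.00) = 47.53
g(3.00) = 44.71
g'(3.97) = 89.35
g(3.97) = 110.01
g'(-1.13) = 20.49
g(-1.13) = -11.56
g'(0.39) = 2.00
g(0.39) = 1.33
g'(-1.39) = 26.97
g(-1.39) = -17.71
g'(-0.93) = 16.16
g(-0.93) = -7.91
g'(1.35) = 7.39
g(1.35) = 4.77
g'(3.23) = 56.23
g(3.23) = 56.63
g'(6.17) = 234.21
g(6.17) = 453.20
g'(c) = 7.17*c^2 - 6.86*c + 3.58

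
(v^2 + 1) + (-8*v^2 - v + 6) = -7*v^2 - v + 7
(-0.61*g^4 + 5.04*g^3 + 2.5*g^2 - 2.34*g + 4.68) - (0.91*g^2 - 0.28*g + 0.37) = -0.61*g^4 + 5.04*g^3 + 1.59*g^2 - 2.06*g + 4.31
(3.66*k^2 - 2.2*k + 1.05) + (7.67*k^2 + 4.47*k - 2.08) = 11.33*k^2 + 2.27*k - 1.03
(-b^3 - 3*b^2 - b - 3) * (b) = -b^4 - 3*b^3 - b^2 - 3*b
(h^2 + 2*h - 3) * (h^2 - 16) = h^4 + 2*h^3 - 19*h^2 - 32*h + 48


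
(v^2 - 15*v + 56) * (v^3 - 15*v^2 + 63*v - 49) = v^5 - 30*v^4 + 344*v^3 - 1834*v^2 + 4263*v - 2744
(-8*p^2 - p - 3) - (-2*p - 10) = -8*p^2 + p + 7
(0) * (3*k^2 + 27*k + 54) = 0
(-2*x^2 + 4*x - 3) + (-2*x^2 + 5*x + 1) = -4*x^2 + 9*x - 2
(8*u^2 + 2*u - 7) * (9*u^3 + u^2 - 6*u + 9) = 72*u^5 + 26*u^4 - 109*u^3 + 53*u^2 + 60*u - 63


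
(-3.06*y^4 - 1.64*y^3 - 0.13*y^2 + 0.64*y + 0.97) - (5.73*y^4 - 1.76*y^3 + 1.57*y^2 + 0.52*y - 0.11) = -8.79*y^4 + 0.12*y^3 - 1.7*y^2 + 0.12*y + 1.08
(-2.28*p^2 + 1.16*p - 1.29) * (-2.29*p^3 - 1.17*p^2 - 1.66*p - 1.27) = 5.2212*p^5 + 0.0112000000000001*p^4 + 5.3817*p^3 + 2.4793*p^2 + 0.6682*p + 1.6383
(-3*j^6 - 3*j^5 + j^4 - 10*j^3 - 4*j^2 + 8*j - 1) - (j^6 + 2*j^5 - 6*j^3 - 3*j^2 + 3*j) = -4*j^6 - 5*j^5 + j^4 - 4*j^3 - j^2 + 5*j - 1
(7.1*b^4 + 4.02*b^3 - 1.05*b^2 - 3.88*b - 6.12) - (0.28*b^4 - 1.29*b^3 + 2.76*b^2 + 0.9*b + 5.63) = 6.82*b^4 + 5.31*b^3 - 3.81*b^2 - 4.78*b - 11.75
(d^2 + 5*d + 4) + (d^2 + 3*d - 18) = 2*d^2 + 8*d - 14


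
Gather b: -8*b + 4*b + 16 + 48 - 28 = 36 - 4*b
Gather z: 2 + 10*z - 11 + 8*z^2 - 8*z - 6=8*z^2 + 2*z - 15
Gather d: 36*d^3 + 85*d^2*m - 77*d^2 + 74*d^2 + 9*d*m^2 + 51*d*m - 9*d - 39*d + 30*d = 36*d^3 + d^2*(85*m - 3) + d*(9*m^2 + 51*m - 18)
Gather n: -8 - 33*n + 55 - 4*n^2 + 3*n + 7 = -4*n^2 - 30*n + 54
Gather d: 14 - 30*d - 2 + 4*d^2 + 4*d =4*d^2 - 26*d + 12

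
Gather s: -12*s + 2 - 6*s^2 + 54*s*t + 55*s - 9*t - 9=-6*s^2 + s*(54*t + 43) - 9*t - 7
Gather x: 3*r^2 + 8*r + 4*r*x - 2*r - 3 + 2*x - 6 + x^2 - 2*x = 3*r^2 + 4*r*x + 6*r + x^2 - 9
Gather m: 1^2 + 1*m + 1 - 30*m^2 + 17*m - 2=-30*m^2 + 18*m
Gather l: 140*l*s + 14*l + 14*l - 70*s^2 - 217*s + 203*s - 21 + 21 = l*(140*s + 28) - 70*s^2 - 14*s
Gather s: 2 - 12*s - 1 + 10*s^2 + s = 10*s^2 - 11*s + 1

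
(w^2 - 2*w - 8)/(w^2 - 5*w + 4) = (w + 2)/(w - 1)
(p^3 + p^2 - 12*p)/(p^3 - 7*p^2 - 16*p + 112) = p*(p - 3)/(p^2 - 11*p + 28)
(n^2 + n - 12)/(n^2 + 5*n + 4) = (n - 3)/(n + 1)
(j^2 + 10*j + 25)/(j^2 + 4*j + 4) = (j^2 + 10*j + 25)/(j^2 + 4*j + 4)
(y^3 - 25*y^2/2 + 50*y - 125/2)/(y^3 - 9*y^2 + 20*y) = (2*y^2 - 15*y + 25)/(2*y*(y - 4))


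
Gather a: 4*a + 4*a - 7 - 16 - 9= 8*a - 32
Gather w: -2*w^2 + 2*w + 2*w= -2*w^2 + 4*w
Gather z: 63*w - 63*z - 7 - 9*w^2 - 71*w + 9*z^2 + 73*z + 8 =-9*w^2 - 8*w + 9*z^2 + 10*z + 1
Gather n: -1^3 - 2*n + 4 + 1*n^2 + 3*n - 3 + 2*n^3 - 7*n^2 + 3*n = 2*n^3 - 6*n^2 + 4*n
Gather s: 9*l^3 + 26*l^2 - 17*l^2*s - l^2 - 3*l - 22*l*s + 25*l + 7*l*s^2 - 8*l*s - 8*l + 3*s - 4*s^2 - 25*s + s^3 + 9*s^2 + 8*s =9*l^3 + 25*l^2 + 14*l + s^3 + s^2*(7*l + 5) + s*(-17*l^2 - 30*l - 14)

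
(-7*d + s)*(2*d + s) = -14*d^2 - 5*d*s + s^2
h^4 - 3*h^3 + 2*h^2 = h^2*(h - 2)*(h - 1)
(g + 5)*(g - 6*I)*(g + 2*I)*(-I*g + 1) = -I*g^4 - 3*g^3 - 5*I*g^3 - 15*g^2 - 16*I*g^2 + 12*g - 80*I*g + 60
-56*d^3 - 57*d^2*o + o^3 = (-8*d + o)*(d + o)*(7*d + o)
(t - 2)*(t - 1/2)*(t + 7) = t^3 + 9*t^2/2 - 33*t/2 + 7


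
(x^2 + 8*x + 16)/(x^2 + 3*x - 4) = (x + 4)/(x - 1)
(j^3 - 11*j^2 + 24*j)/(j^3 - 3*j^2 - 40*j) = (j - 3)/(j + 5)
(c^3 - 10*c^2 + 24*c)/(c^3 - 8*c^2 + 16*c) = (c - 6)/(c - 4)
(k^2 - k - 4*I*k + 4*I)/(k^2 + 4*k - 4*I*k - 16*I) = (k - 1)/(k + 4)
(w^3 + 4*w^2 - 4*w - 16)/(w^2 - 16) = (w^2 - 4)/(w - 4)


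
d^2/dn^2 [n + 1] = 0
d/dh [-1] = 0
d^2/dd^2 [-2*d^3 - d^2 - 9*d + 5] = -12*d - 2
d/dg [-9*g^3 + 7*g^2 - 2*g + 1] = -27*g^2 + 14*g - 2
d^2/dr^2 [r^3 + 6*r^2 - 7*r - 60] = 6*r + 12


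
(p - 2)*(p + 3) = p^2 + p - 6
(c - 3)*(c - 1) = c^2 - 4*c + 3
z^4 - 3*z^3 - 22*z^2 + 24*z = z*(z - 6)*(z - 1)*(z + 4)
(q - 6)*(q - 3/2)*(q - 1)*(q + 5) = q^4 - 7*q^3/2 - 26*q^2 + 147*q/2 - 45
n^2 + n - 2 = (n - 1)*(n + 2)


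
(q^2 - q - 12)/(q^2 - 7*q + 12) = (q + 3)/(q - 3)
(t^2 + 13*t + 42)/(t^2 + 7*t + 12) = (t^2 + 13*t + 42)/(t^2 + 7*t + 12)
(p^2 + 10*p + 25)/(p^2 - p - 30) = (p + 5)/(p - 6)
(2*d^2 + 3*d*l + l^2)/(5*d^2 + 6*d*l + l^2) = (2*d + l)/(5*d + l)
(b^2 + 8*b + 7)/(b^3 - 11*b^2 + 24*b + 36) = (b + 7)/(b^2 - 12*b + 36)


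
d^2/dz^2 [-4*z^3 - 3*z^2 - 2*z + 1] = -24*z - 6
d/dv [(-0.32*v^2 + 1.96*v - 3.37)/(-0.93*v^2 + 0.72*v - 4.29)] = (1.5924*v^2 - 3.5226*v - 5.982)/(0.8649*v^4 - 1.3392*v^3 + 8.4978*v^2 - 6.1776*v + 18.4041)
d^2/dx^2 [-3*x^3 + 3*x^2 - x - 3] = 6 - 18*x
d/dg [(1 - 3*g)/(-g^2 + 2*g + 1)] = (-3*g^2 + 2*g - 5)/(g^4 - 4*g^3 + 2*g^2 + 4*g + 1)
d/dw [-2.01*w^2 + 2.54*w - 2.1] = 2.54 - 4.02*w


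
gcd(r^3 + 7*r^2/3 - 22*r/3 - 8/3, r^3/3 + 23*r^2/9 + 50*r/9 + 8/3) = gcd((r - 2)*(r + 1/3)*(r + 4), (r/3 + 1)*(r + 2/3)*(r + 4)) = r + 4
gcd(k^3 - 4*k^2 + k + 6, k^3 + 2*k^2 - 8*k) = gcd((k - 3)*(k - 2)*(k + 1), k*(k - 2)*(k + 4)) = k - 2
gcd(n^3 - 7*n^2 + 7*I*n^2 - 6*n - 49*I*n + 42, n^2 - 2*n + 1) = 1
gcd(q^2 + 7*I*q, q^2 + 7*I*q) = q^2 + 7*I*q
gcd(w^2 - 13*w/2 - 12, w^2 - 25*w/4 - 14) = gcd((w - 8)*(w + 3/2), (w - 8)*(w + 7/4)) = w - 8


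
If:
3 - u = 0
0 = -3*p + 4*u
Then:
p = 4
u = 3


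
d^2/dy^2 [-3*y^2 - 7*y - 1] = -6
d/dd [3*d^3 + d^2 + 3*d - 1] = 9*d^2 + 2*d + 3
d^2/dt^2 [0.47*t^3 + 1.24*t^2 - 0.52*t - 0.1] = 2.82*t + 2.48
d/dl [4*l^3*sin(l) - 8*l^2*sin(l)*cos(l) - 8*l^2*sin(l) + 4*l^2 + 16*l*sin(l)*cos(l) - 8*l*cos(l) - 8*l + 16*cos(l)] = 4*l^3*cos(l) + 12*l^2*sin(l) - 8*l^2*cos(l) - 8*l^2*cos(2*l) - 8*l*sin(l) - 8*l*sin(2*l) + 16*l*cos(2*l) + 8*l - 16*sin(l) + 8*sin(2*l) - 8*cos(l) - 8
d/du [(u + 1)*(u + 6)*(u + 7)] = 3*u^2 + 28*u + 55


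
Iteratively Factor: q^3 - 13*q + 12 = (q - 3)*(q^2 + 3*q - 4) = (q - 3)*(q + 4)*(q - 1)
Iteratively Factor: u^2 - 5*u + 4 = (u - 1)*(u - 4)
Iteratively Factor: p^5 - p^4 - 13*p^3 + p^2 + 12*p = (p)*(p^4 - p^3 - 13*p^2 + p + 12) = p*(p + 3)*(p^3 - 4*p^2 - p + 4) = p*(p - 4)*(p + 3)*(p^2 - 1) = p*(p - 4)*(p - 1)*(p + 3)*(p + 1)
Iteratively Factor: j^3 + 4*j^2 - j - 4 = (j - 1)*(j^2 + 5*j + 4) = (j - 1)*(j + 1)*(j + 4)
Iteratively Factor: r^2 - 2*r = (r)*(r - 2)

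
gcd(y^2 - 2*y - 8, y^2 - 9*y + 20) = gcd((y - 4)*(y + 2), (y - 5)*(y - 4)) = y - 4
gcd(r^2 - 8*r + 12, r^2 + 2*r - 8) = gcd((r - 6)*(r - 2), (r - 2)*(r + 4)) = r - 2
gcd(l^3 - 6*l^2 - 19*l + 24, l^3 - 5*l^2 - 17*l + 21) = l^2 + 2*l - 3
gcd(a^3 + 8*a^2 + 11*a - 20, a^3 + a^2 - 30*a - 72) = a + 4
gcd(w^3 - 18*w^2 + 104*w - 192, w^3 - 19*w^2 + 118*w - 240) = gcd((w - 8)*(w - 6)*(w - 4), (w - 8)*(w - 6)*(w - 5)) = w^2 - 14*w + 48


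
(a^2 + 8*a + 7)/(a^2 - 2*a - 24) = (a^2 + 8*a + 7)/(a^2 - 2*a - 24)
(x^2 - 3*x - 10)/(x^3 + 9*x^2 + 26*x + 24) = (x - 5)/(x^2 + 7*x + 12)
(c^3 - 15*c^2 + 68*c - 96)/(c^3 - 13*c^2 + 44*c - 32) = (c - 3)/(c - 1)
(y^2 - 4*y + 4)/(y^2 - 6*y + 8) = (y - 2)/(y - 4)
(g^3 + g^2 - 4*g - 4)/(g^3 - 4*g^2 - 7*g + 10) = (g^2 - g - 2)/(g^2 - 6*g + 5)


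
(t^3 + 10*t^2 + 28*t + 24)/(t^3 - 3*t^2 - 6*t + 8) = (t^2 + 8*t + 12)/(t^2 - 5*t + 4)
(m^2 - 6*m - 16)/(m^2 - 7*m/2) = 2*(m^2 - 6*m - 16)/(m*(2*m - 7))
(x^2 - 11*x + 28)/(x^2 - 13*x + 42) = (x - 4)/(x - 6)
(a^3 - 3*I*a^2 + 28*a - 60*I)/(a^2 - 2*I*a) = a - I + 30/a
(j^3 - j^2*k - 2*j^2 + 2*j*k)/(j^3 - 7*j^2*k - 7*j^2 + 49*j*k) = (j^2 - j*k - 2*j + 2*k)/(j^2 - 7*j*k - 7*j + 49*k)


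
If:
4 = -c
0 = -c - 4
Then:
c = -4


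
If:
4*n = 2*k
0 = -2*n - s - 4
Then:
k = -s - 4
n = -s/2 - 2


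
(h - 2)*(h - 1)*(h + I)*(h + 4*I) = h^4 - 3*h^3 + 5*I*h^3 - 2*h^2 - 15*I*h^2 + 12*h + 10*I*h - 8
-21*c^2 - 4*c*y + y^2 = (-7*c + y)*(3*c + y)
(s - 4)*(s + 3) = s^2 - s - 12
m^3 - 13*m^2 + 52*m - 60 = (m - 6)*(m - 5)*(m - 2)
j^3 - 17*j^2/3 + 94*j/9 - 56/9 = (j - 7/3)*(j - 2)*(j - 4/3)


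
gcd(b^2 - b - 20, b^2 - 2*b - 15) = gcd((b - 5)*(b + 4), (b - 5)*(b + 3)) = b - 5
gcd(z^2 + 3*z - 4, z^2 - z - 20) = z + 4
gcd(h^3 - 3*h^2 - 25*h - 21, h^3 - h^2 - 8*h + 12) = h + 3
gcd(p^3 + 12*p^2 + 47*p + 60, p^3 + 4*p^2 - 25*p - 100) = p^2 + 9*p + 20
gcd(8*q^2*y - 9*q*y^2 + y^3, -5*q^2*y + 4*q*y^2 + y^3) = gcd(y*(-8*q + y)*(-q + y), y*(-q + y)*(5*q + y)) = -q*y + y^2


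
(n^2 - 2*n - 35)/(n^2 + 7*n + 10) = (n - 7)/(n + 2)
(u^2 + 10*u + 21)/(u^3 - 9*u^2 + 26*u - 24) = (u^2 + 10*u + 21)/(u^3 - 9*u^2 + 26*u - 24)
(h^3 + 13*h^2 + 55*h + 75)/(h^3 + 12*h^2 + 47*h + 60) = (h + 5)/(h + 4)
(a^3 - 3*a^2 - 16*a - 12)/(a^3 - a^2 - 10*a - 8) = (a - 6)/(a - 4)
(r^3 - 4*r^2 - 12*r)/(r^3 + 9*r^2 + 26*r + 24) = r*(r - 6)/(r^2 + 7*r + 12)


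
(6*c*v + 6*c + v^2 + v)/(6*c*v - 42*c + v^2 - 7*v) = (v + 1)/(v - 7)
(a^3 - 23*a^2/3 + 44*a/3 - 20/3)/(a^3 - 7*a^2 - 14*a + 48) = (3*a^2 - 17*a + 10)/(3*(a^2 - 5*a - 24))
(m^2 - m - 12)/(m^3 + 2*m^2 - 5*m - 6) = (m - 4)/(m^2 - m - 2)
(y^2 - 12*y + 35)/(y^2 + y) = (y^2 - 12*y + 35)/(y*(y + 1))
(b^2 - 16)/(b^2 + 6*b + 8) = (b - 4)/(b + 2)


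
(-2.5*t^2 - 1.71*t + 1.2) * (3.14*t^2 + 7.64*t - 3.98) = -7.85*t^4 - 24.4694*t^3 + 0.653600000000001*t^2 + 15.9738*t - 4.776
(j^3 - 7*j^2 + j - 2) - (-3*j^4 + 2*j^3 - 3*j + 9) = 3*j^4 - j^3 - 7*j^2 + 4*j - 11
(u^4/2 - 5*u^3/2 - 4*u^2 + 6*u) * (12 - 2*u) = -u^5 + 11*u^4 - 22*u^3 - 60*u^2 + 72*u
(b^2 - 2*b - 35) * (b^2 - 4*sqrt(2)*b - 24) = b^4 - 4*sqrt(2)*b^3 - 2*b^3 - 59*b^2 + 8*sqrt(2)*b^2 + 48*b + 140*sqrt(2)*b + 840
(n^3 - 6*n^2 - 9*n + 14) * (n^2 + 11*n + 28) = n^5 + 5*n^4 - 47*n^3 - 253*n^2 - 98*n + 392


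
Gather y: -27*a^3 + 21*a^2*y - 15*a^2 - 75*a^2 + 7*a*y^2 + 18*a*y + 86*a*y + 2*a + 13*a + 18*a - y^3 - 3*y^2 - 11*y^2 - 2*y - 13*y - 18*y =-27*a^3 - 90*a^2 + 33*a - y^3 + y^2*(7*a - 14) + y*(21*a^2 + 104*a - 33)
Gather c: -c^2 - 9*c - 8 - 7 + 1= -c^2 - 9*c - 14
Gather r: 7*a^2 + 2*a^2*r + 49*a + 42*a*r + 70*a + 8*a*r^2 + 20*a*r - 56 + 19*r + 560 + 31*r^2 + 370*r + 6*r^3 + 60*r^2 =7*a^2 + 119*a + 6*r^3 + r^2*(8*a + 91) + r*(2*a^2 + 62*a + 389) + 504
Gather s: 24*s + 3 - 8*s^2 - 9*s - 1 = -8*s^2 + 15*s + 2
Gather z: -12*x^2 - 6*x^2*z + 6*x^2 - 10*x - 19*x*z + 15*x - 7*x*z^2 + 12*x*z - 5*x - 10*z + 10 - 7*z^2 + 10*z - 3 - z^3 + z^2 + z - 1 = -6*x^2 - z^3 + z^2*(-7*x - 6) + z*(-6*x^2 - 7*x + 1) + 6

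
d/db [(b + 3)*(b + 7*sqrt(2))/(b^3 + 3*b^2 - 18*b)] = (b*(2*b + 3 + 7*sqrt(2))*(b^2 + 3*b - 18) - 3*(b + 3)*(b + 7*sqrt(2))*(b^2 + 2*b - 6))/(b^2*(b^2 + 3*b - 18)^2)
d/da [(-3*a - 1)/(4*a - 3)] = 13/(4*a - 3)^2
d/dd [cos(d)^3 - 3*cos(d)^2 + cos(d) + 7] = (-3*cos(d)^2 + 6*cos(d) - 1)*sin(d)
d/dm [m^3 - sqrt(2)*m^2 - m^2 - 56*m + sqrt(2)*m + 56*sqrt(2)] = 3*m^2 - 2*sqrt(2)*m - 2*m - 56 + sqrt(2)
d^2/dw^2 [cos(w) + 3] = -cos(w)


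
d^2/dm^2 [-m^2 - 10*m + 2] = -2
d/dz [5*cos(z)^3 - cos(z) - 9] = (1 - 15*cos(z)^2)*sin(z)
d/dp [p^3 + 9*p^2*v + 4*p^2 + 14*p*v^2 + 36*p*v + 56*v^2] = 3*p^2 + 18*p*v + 8*p + 14*v^2 + 36*v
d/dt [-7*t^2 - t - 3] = -14*t - 1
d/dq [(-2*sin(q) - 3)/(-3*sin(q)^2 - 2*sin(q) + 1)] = 2*(-9*sin(q) + 3*cos(q)^2 - 7)*cos(q)/(3*sin(q)^2 + 2*sin(q) - 1)^2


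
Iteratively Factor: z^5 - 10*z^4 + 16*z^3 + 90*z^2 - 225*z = (z)*(z^4 - 10*z^3 + 16*z^2 + 90*z - 225) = z*(z - 3)*(z^3 - 7*z^2 - 5*z + 75) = z*(z - 5)*(z - 3)*(z^2 - 2*z - 15) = z*(z - 5)*(z - 3)*(z + 3)*(z - 5)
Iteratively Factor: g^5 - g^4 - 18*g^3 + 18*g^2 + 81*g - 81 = (g - 3)*(g^4 + 2*g^3 - 12*g^2 - 18*g + 27) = (g - 3)*(g + 3)*(g^3 - g^2 - 9*g + 9) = (g - 3)*(g + 3)^2*(g^2 - 4*g + 3) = (g - 3)^2*(g + 3)^2*(g - 1)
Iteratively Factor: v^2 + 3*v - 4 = (v + 4)*(v - 1)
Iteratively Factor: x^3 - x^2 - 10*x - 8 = (x - 4)*(x^2 + 3*x + 2) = (x - 4)*(x + 1)*(x + 2)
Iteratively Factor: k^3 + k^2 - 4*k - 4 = (k + 1)*(k^2 - 4) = (k - 2)*(k + 1)*(k + 2)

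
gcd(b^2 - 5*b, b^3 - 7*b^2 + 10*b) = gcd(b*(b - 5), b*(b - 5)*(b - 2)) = b^2 - 5*b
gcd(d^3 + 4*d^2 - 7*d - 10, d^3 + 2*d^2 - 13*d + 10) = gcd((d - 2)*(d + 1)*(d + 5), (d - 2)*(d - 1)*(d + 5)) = d^2 + 3*d - 10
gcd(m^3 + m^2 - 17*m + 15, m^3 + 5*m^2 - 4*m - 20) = m + 5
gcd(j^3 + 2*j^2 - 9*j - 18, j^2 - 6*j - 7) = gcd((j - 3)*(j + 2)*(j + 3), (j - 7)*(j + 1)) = 1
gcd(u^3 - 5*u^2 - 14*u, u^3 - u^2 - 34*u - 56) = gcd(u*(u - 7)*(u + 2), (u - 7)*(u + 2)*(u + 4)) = u^2 - 5*u - 14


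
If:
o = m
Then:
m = o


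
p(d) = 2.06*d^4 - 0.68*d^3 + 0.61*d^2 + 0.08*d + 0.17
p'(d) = 8.24*d^3 - 2.04*d^2 + 1.22*d + 0.08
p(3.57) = 311.90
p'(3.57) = 353.35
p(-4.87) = 1251.52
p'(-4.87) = -1005.97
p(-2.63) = 115.11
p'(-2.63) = -167.14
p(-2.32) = 71.44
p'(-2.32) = -116.62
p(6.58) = 3695.01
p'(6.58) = 2267.28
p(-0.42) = 0.36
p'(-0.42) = -1.40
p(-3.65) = 406.70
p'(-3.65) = -432.24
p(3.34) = 238.27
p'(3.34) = 288.42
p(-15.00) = 106718.72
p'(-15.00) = -28287.22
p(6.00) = 2545.49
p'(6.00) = 1713.80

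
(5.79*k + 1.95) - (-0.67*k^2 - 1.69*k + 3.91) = 0.67*k^2 + 7.48*k - 1.96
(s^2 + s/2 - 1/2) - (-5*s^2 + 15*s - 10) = 6*s^2 - 29*s/2 + 19/2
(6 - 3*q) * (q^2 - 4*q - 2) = -3*q^3 + 18*q^2 - 18*q - 12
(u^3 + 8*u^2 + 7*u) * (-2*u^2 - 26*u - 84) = -2*u^5 - 42*u^4 - 306*u^3 - 854*u^2 - 588*u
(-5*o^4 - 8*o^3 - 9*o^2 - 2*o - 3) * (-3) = 15*o^4 + 24*o^3 + 27*o^2 + 6*o + 9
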